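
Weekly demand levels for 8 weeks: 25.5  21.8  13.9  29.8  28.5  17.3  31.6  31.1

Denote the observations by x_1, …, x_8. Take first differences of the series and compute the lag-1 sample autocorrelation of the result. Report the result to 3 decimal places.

-0.424

First differences Δx: -3.7, -7.9, 15.9, -1.3, -11.2, 14.3, -0.5
Mean of differences = 0.8000
Numerator Σ(Δx_t−Δx̄)(Δx_{t+1}−Δx̄) = -278.2800
Denominator Σ(Δx_t−Δx̄)² = 656.3000
r_1(Δx) = -278.2800 / 656.3000 = -0.424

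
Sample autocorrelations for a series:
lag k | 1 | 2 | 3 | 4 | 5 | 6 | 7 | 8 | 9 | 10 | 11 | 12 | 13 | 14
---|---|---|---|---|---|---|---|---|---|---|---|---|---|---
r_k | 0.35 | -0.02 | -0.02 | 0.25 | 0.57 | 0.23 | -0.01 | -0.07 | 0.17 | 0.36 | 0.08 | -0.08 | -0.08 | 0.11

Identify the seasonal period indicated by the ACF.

5

The largest autocorrelation is r_5 = 0.57, with a weaker echo at lag 10 (0.36); the remaining lags stay at or below 0.35.
The dominant spike at lag 5 indicates a seasonal period of 5.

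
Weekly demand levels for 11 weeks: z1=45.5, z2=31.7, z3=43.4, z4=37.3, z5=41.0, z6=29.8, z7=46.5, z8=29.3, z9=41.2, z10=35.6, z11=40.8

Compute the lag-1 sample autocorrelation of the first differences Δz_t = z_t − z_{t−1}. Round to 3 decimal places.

First differences Δz: -13.8, 11.7, -6.1, 3.7, -11.2, 16.7, -17.2, 11.9, -5.6, 5.2
Mean of differences = -0.4700
Numerator Σ(Δz_t−Δz̄)(Δz_{t+1}−Δz̄) = -1069.9479
Denominator Σ(Δz_t−Δz̄)² = 1276.2010
r_1(Δz) = -1069.9479 / 1276.2010 = -0.838

-0.838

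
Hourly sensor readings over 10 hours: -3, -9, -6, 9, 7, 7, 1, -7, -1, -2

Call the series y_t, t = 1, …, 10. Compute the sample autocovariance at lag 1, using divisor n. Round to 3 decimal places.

14.824

Mean ȳ = (-3 − 9 − 6 + 9 + 7 + 7 + 1 − 7 − 1 − 2)/10 = -0.4000
Σ_{t=1}^{9}(y_t−ȳ)(y_{t+1}−ȳ) = 148.2400
γ_1 = 148.2400 / 10 = 14.824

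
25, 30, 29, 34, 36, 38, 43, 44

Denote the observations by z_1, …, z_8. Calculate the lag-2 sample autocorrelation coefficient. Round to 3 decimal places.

0.286

Mean z̄ = (25 + 30 + 29 + 34 + 36 + 38 + 43 + 44)/8 = 34.8750
Deviations from mean: -9.8750, -4.8750, -5.8750, -0.8750, 1.1250, 3.1250, 8.1250, 9.1250
Σ(z_t−z̄)(z_{t+2}−z̄) = (58.0156) + (4.2656) + (-6.6094) + (-2.7344) + (9.1406) + (28.5156) = 90.5938
Denominator Σ(z_t−z̄)² = 316.8750
r_2 = 90.5938 / 316.8750 = 0.286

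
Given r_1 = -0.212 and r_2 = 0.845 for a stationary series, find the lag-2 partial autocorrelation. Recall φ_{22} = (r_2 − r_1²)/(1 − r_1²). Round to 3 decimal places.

φ_{22} = (r_2 − r_1²) / (1 − r_1²)
r_1² = (-0.212)² = 0.044944
Numerator = 0.845 − 0.0449 = 0.8001; denominator = 1 − 0.0449 = 0.9551
φ_{22} = 0.8001 / 0.9551 = 0.838

0.838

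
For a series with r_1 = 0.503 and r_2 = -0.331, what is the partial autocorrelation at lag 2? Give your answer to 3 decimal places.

-0.782

φ_{22} = (r_2 − r_1²) / (1 − r_1²)
r_1² = (0.503)² = 0.253009
Numerator = -0.331 − 0.2530 = -0.5840; denominator = 1 − 0.2530 = 0.7470
φ_{22} = -0.5840 / 0.7470 = -0.782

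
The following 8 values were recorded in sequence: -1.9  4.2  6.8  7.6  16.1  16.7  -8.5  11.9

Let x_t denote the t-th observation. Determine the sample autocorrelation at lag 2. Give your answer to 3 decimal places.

-0.156

Mean x̄ = (-1.9 + 4.2 + 6.8 + 7.6 + 16.1 + 16.7 − 8.5 + 11.9)/8 = 6.6125
Σ(x_t−x̄)(x_{t+2}−x̄) = (-1.5961) + (-2.3823) + (1.7789) + (9.9614) + (-143.3798) + (53.3377) = -82.2803
Denominator Σ(x_t−x̄)² = 527.4088
r_2 = -82.2803 / 527.4088 = -0.156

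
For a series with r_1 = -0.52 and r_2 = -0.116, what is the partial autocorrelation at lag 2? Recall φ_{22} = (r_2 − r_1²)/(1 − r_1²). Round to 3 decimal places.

-0.530

φ_{22} = (r_2 − r_1²) / (1 − r_1²)
r_1² = (-0.52)² = 0.2704
Numerator = -0.116 − 0.2704 = -0.3864; denominator = 1 − 0.2704 = 0.7296
φ_{22} = -0.3864 / 0.7296 = -0.530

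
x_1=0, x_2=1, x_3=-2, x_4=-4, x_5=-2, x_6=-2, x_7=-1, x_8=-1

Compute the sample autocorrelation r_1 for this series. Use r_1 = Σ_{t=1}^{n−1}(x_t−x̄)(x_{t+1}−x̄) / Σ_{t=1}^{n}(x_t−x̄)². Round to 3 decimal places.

0.338

Mean x̄ = (0 + 1 − 2 − 4 − 2 − 2 − 1 − 1)/8 = -1.3750
Deviations from mean: 1.3750, 2.3750, -0.6250, -2.6250, -0.6250, -0.6250, 0.3750, 0.3750
Σ(x_t−x̄)(x_{t+1}−x̄) = (3.2656) + (-1.4844) + (1.6406) + (1.6406) + (0.3906) + (-0.2344) + (0.1406) = 5.3594
Denominator Σ(x_t−x̄)² = 15.8750
r_1 = 5.3594 / 15.8750 = 0.338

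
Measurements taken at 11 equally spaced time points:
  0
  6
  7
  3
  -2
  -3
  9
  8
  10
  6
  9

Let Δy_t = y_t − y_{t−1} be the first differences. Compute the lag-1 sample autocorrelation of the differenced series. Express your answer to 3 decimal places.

-0.081

First differences Δy: 6, 1, -4, -5, -1, 12, -1, 2, -4, 3
Mean of differences = 0.9000
Numerator Σ(Δy_t−Δȳ)(Δy_{t+1}−Δȳ) = -19.8100
Denominator Σ(Δy_t−Δȳ)² = 244.9000
r_1(Δy) = -19.8100 / 244.9000 = -0.081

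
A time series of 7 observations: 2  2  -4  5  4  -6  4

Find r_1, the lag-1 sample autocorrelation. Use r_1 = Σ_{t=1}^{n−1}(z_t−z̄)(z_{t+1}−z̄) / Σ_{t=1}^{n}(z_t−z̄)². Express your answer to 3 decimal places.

-0.491

Mean z̄ = (2 + 2 − 4 + 5 + 4 − 6 + 4)/7 = 1.0000
Deviations from mean: 1.0000, 1.0000, -5.0000, 4.0000, 3.0000, -7.0000, 3.0000
Σ(z_t−z̄)(z_{t+1}−z̄) = (1.0000) + (-5.0000) + (-20.0000) + (12.0000) + (-21.0000) + (-21.0000) = -54.0000
Denominator Σ(z_t−z̄)² = 110.0000
r_1 = -54.0000 / 110.0000 = -0.491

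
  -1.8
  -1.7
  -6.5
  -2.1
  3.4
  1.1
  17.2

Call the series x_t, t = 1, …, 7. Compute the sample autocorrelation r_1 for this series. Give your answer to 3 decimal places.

Mean x̄ = (-1.8 − 1.7 − 6.5 − 2.1 + 3.4 + 1.1 + 17.2)/7 = 1.3714
Numerator Σ_{t=1}^{6}(x_t−x̄)(x_{t+1}−x̄) = 49.3535
Denominator Σ(x_t−x̄)² = 348.2343
r_1 = 49.3535 / 348.2343 = 0.142

0.142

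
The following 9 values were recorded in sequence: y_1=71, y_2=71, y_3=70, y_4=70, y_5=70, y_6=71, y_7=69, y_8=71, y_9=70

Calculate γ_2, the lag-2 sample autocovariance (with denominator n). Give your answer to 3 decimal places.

Mean ȳ = (71 + 71 + 70 + 70 + 70 + 71 + 69 + 71 + 70)/9 = 70.3333
Σ_{t=1}^{7}(y_t−ȳ)(y_{t+2}−ȳ) = 0.7778
γ_2 = 0.7778 / 9 = 0.086

0.086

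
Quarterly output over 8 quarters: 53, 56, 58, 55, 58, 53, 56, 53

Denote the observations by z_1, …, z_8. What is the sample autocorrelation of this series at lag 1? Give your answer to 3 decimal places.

-0.335

Mean z̄ = (53 + 56 + 58 + 55 + 58 + 53 + 56 + 53)/8 = 55.2500
Deviations from mean: -2.2500, 0.7500, 2.7500, -0.2500, 2.7500, -2.2500, 0.7500, -2.2500
Σ(z_t−z̄)(z_{t+1}−z̄) = (-1.6875) + (2.0625) + (-0.6875) + (-0.6875) + (-6.1875) + (-1.6875) + (-1.6875) = -10.5625
Denominator Σ(z_t−z̄)² = 31.5000
r_1 = -10.5625 / 31.5000 = -0.335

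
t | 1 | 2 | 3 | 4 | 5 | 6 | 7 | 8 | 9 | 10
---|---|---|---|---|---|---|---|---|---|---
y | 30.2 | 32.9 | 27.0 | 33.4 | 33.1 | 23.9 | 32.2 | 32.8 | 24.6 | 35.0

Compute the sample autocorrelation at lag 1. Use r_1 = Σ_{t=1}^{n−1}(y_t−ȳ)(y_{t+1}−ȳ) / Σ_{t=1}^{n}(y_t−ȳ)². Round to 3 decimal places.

-0.545

Mean ȳ = (30.2 + 32.9 + 27.0 + 33.4 + 33.1 + 23.9 + 32.2 + 32.8 + 24.6 + 35.0)/10 = 30.5100
Numerator Σ_{t=1}^{9}(y_t−ȳ)(y_{t+1}−ȳ) = -76.2791
Denominator Σ(y_t−ȳ)² = 140.0690
r_1 = -76.2791 / 140.0690 = -0.545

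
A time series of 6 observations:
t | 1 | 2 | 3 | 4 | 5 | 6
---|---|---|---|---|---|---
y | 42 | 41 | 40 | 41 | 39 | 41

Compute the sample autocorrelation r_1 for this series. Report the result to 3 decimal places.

Mean ȳ = (42 + 41 + 40 + 41 + 39 + 41)/6 = 40.6667
Deviations from mean: 1.3333, 0.3333, -0.6667, 0.3333, -1.6667, 0.3333
Σ(y_t−ȳ)(y_{t+1}−ȳ) = (0.4444) + (-0.2222) + (-0.2222) + (-0.5556) + (-0.5556) = -1.1111
Denominator Σ(y_t−ȳ)² = 5.3333
r_1 = -1.1111 / 5.3333 = -0.208

-0.208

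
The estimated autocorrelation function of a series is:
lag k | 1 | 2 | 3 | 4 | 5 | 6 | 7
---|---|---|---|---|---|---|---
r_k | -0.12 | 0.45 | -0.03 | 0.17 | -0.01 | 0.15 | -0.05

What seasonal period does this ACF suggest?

2

The largest autocorrelation is r_2 = 0.45, with weaker echoes at lags 4 (0.17) and 6 (0.15); the remaining lags stay at or below -0.01.
The dominant spike at lag 2 indicates a seasonal period of 2.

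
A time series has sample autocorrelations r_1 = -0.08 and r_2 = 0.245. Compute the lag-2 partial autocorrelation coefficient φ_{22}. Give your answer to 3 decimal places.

0.240

φ_{22} = (r_2 − r_1²) / (1 − r_1²)
r_1² = (-0.08)² = 0.0064
Numerator = 0.245 − 0.0064 = 0.2386; denominator = 1 − 0.0064 = 0.9936
φ_{22} = 0.2386 / 0.9936 = 0.240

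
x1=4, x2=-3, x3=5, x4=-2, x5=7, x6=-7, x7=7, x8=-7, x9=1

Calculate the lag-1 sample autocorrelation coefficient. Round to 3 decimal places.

Mean x̄ = (4 − 3 + 5 − 2 + 7 − 7 + 7 − 7 + 1)/9 = 0.5556
Numerator Σ_{t=1}^{8}(x_t−x̄)(x_{t+1}−x̄) = -205.3086
Denominator Σ(x_t−x̄)² = 248.2222
r_1 = -205.3086 / 248.2222 = -0.827

-0.827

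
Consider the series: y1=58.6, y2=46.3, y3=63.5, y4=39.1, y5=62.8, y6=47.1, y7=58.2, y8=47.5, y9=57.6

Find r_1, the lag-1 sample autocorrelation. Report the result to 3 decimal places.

-0.902

Mean ȳ = (58.6 + 46.3 + 63.5 + 39.1 + 62.8 + 47.1 + 58.2 + 47.5 + 57.6)/9 = 53.4111
Numerator Σ_{t=1}^{8}(y_t−ȳ)(y_{t+1}−ȳ) = -529.9368
Denominator Σ(y_t−ȳ)² = 587.4889
r_1 = -529.9368 / 587.4889 = -0.902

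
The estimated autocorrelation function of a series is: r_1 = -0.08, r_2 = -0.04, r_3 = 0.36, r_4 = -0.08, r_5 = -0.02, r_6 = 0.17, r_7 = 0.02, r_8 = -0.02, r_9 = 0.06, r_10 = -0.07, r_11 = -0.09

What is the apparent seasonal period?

3

The largest autocorrelation is r_3 = 0.36, with a weaker echo at lag 6 (0.17); the remaining lags stay at or below 0.06.
The dominant spike at lag 3 indicates a seasonal period of 3.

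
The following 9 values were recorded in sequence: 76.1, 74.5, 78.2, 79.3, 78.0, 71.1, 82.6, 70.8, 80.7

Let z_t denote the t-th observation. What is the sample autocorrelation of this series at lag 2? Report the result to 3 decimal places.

0.335

Mean z̄ = (76.1 + 74.5 + 78.2 + 79.3 + 78.0 + 71.1 + 82.6 + 70.8 + 80.7)/9 = 76.8111
Numerator Σ_{t=1}^{7}(z_t−z̄)(z_{t+2}−z̄) = 44.4220
Denominator Σ(z_t−z̄)² = 132.7689
r_2 = 44.4220 / 132.7689 = 0.335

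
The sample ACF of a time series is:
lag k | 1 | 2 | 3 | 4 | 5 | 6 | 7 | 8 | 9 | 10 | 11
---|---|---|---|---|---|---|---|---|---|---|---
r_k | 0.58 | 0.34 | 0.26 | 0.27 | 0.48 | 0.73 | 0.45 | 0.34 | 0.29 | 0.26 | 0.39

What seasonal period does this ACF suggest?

6

The largest autocorrelation is r_6 = 0.73; the remaining lags stay at or below 0.58. The elevated value at lag 1 (0.58), dropping to 0.34 at lag 2, reflects decaying short-term dependence rather than seasonality.
The dominant spike at lag 6 indicates a seasonal period of 6.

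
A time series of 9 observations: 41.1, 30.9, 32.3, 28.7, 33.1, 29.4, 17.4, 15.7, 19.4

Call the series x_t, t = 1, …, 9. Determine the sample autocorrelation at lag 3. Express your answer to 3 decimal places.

Mean x̄ = (41.1 + 30.9 + 32.3 + 28.7 + 33.1 + 29.4 + 17.4 + 15.7 + 19.4)/9 = 27.5556
Numerator Σ_{t=1}^{6}(x_t−x̄)(x_{t+3}−x̄) = -49.6026
Denominator Σ(x_t−x̄)² = 562.8022
r_3 = -49.6026 / 562.8022 = -0.088

-0.088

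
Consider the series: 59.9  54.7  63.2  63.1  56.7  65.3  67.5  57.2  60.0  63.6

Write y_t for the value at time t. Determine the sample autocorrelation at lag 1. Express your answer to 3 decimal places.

-0.167

Mean ȳ = (59.9 + 54.7 + 63.2 + 63.1 + 56.7 + 65.3 + 67.5 + 57.2 + 60.0 + 63.6)/10 = 61.1200
Numerator Σ_{t=1}^{9}(y_t−ȳ)(y_{t+1}−ȳ) = -25.3584
Denominator Σ(y_t−ȳ)² = 151.4360
r_1 = -25.3584 / 151.4360 = -0.167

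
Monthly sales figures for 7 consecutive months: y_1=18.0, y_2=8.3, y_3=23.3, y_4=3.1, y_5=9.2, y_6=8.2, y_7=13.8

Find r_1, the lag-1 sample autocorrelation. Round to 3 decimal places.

-0.482

Mean ȳ = (18.0 + 8.3 + 23.3 + 3.1 + 9.2 + 8.2 + 13.8)/7 = 11.9857
Σ(y_t−ȳ)(y_{t+1}−ȳ) = (-22.1669) + (-41.7012) + (-100.5355) + (24.7531) + (10.5459) + (-6.8684) = -135.9731
Denominator Σ(y_t−ȳ)² = 282.1086
r_1 = -135.9731 / 282.1086 = -0.482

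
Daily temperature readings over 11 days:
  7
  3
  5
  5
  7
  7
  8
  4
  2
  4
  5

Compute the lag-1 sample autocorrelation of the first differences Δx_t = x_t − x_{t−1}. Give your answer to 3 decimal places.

-0.118

First differences Δx: -4, 2, 0, 2, 0, 1, -4, -2, 2, 1
Mean of differences = -0.2000
Numerator Σ(Δx_t−Δx̄)(Δx_{t+1}−Δx̄) = -5.8400
Denominator Σ(Δx_t−Δx̄)² = 49.6000
r_1(Δx) = -5.8400 / 49.6000 = -0.118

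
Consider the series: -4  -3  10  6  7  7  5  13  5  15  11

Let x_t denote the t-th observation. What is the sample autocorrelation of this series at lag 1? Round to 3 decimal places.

0.198

Mean x̄ = (-4 − 3 + 10 + 6 + 7 + 7 + 5 + 13 + 5 + 15 + 11)/11 = 6.5455
Numerator Σ_{t=1}^{10}(x_t−x̄)(x_{t+1}−x̄) = 69.7025
Denominator Σ(x_t−x̄)² = 352.7273
r_1 = 69.7025 / 352.7273 = 0.198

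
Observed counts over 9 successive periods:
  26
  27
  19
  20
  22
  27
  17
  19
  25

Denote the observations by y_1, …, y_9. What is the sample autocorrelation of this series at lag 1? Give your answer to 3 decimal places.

Mean ȳ = (26 + 27 + 19 + 20 + 22 + 27 + 17 + 19 + 25)/9 = 22.4444
Numerator Σ_{t=1}^{8}(y_t−ȳ)(y_{t+1}−ȳ) = -6.8642
Denominator Σ(y_t−ȳ)² = 120.2222
r_1 = -6.8642 / 120.2222 = -0.057

-0.057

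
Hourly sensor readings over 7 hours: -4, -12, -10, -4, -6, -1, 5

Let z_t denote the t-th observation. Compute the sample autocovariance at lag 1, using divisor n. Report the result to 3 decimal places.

Mean z̄ = (-4 − 12 − 10 − 4 − 6 − 1 + 5)/7 = -4.5714
Σ_{t=1}^{6}(z_t−z̄)(z_{t+1}−z̄) = 61.2449
γ_1 = 61.2449 / 7 = 8.749

8.749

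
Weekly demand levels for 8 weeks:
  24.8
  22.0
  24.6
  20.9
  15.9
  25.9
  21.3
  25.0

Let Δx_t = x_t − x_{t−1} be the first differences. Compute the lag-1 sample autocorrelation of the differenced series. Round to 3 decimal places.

First differences Δx: -2.8, 2.6, -3.7, -5.0, 10.0, -4.6, 3.7
Mean of differences = 0.0286
Numerator Σ(Δx_t−Δx̄)(Δx_{t+1}−Δx̄) = -111.4008
Denominator Σ(Δx_t−Δx̄)² = 188.1343
r_1(Δx) = -111.4008 / 188.1343 = -0.592

-0.592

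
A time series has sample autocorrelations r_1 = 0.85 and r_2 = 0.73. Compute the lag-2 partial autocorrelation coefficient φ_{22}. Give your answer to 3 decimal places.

0.027

φ_{22} = (r_2 − r_1²) / (1 − r_1²)
r_1² = (0.85)² = 0.7225
Numerator = 0.73 − 0.7225 = 0.0075; denominator = 1 − 0.7225 = 0.2775
φ_{22} = 0.0075 / 0.2775 = 0.027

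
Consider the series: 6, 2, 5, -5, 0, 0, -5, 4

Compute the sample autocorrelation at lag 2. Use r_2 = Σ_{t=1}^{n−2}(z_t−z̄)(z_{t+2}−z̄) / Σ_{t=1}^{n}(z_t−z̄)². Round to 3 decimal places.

0.148

Mean z̄ = (6 + 2 + 5 − 5 + 0 + 0 − 5 + 4)/8 = 0.8750
Deviations from mean: 5.1250, 1.1250, 4.1250, -5.8750, -0.8750, -0.8750, -5.8750, 3.1250
Σ(z_t−z̄)(z_{t+2}−z̄) = (21.1406) + (-6.6094) + (-3.6094) + (5.1406) + (5.1406) + (-2.7344) = 18.4688
Denominator Σ(z_t−z̄)² = 124.8750
r_2 = 18.4688 / 124.8750 = 0.148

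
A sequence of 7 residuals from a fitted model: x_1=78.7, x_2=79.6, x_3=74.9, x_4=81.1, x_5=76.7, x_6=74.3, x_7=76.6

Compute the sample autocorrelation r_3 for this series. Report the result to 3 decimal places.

0.215

Mean x̄ = (78.7 + 79.6 + 74.9 + 81.1 + 76.7 + 74.3 + 76.6)/7 = 77.4143
Deviations from mean: 1.2857, 2.1857, -2.5143, 3.6857, -0.7143, -3.1143, -0.8143
Numerator Σ_{t=1}^{4}(x_t−x̄)(x_{t+3}−x̄) = 8.0065
Denominator Σ(x_t−x̄)² = 37.2086
r_3 = 8.0065 / 37.2086 = 0.215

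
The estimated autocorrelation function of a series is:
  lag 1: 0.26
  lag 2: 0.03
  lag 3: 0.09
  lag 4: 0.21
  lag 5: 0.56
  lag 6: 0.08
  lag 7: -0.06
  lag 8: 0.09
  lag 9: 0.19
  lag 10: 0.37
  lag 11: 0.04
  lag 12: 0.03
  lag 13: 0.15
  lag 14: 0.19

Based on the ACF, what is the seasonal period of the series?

5

The largest autocorrelation is r_5 = 0.56, with a weaker echo at lag 10 (0.37); the remaining lags stay at or below 0.26. The elevated value at lag 1 (0.26), dropping to 0.03 at lag 2, reflects decaying short-term dependence rather than seasonality.
The dominant spike at lag 5 indicates a seasonal period of 5.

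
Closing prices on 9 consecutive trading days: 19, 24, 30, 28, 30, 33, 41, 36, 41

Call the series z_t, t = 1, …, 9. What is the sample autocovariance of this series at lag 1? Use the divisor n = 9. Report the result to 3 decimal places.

23.691

Mean z̄ = (19 + 24 + 30 + 28 + 30 + 33 + 41 + 36 + 41)/9 = 31.3333
Σ_{t=1}^{8}(z_t−z̄)(z_{t+1}−z̄) = 213.2222
γ_1 = 213.2222 / 9 = 23.691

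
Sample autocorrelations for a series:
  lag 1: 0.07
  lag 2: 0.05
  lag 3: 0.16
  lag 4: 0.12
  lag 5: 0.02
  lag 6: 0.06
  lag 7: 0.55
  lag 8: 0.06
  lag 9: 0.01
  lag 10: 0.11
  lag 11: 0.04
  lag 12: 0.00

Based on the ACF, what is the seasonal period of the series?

7

The largest autocorrelation is r_7 = 0.55; the remaining lags stay at or below 0.16.
The dominant spike at lag 7 indicates a seasonal period of 7.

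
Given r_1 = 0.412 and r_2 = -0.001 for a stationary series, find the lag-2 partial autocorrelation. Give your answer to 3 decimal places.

φ_{22} = (r_2 − r_1²) / (1 − r_1²)
r_1² = (0.412)² = 0.169744
Numerator = -0.001 − 0.1697 = -0.1707; denominator = 1 − 0.1697 = 0.8303
φ_{22} = -0.1707 / 0.8303 = -0.206

-0.206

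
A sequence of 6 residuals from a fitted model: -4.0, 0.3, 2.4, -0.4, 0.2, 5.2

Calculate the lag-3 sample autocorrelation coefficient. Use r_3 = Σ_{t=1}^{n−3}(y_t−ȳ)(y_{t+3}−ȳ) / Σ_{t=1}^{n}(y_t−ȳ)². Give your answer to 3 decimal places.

0.278

Mean ȳ = (-4.0 + 0.3 + 2.4 − 0.4 + 0.2 + 5.2)/6 = 0.6167
Σ(y_t−ȳ)(y_{t+3}−ȳ) = (4.6936) + (0.1319) + (8.1736) = 12.9992
Denominator Σ(y_t−ȳ)² = 46.8083
r_3 = 12.9992 / 46.8083 = 0.278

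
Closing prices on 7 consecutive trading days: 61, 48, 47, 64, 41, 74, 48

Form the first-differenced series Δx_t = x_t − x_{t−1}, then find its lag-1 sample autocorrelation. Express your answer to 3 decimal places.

-0.719

First differences Δx: -13, -1, 17, -23, 33, -26
Mean of differences = -2.1667
Numerator Σ(Δx_t−Δx̄)(Δx_{t+1}−Δx̄) = -1960.3611
Denominator Σ(Δx_t−Δx̄)² = 2724.8333
r_1(Δx) = -1960.3611 / 2724.8333 = -0.719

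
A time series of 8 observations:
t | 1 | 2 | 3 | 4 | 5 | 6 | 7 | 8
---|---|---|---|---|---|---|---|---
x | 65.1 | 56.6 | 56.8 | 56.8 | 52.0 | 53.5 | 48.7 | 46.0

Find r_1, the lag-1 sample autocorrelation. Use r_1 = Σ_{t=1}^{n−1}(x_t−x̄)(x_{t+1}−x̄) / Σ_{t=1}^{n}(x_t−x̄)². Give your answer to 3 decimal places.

0.350

Mean x̄ = (65.1 + 56.6 + 56.8 + 56.8 + 52.0 + 53.5 + 48.7 + 46.0)/8 = 54.4375
Deviations from mean: 10.6625, 2.1625, 2.3625, 2.3625, -2.4375, -0.9375, -5.7375, -8.4375
Σ(x_t−x̄)(x_{t+1}−x̄) = (23.0577) + (5.1089) + (5.5814) + (-5.7586) + (2.2852) + (5.3789) + (48.4102) = 84.0636
Denominator Σ(x_t−x̄)² = 240.4588
r_1 = 84.0636 / 240.4588 = 0.350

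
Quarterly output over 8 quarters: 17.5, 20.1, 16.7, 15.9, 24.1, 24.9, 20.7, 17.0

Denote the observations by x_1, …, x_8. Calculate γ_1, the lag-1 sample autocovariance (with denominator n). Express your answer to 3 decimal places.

Mean x̄ = (17.5 + 20.1 + 16.7 + 15.9 + 24.1 + 24.9 + 20.7 + 17.0)/8 = 19.6125
Σ_{t=1}^{7}(x_t−x̄)(x_{t+1}−x̄) = 18.3398
γ_1 = 18.3398 / 8 = 2.292

2.292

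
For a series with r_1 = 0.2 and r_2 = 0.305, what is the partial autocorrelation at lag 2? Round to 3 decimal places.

0.276

φ_{22} = (r_2 − r_1²) / (1 − r_1²)
r_1² = (0.2)² = 0.04
Numerator = 0.305 − 0.0400 = 0.2650; denominator = 1 − 0.0400 = 0.9600
φ_{22} = 0.2650 / 0.9600 = 0.276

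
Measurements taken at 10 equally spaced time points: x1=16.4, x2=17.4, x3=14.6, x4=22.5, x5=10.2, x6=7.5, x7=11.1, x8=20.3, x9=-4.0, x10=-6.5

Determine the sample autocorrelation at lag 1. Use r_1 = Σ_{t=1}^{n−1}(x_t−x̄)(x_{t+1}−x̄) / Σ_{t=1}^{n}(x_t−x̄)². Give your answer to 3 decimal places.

0.256

Mean x̄ = (16.4 + 17.4 + 14.6 + 22.5 + 10.2 + 7.5 + 11.1 + 20.3 − 4.0 − 6.5)/10 = 10.9500
Numerator Σ_{t=1}^{9}(x_t−x̄)(x_{t+1}−x̄) = 216.7575
Denominator Σ(x_t−x̄)² = 845.9450
r_1 = 216.7575 / 845.9450 = 0.256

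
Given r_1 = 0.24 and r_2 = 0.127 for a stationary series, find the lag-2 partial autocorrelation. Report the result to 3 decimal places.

φ_{22} = (r_2 − r_1²) / (1 − r_1²)
r_1² = (0.24)² = 0.0576
Numerator = 0.127 − 0.0576 = 0.0694; denominator = 1 − 0.0576 = 0.9424
φ_{22} = 0.0694 / 0.9424 = 0.074

0.074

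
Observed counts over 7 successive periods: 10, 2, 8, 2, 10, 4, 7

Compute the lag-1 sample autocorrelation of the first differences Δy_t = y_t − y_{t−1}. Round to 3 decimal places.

-0.810

First differences Δy: -8, 6, -6, 8, -6, 3
Mean of differences = -0.5000
Numerator Σ(Δy_t−Δȳ)(Δy_{t+1}−Δȳ) = -197.2500
Denominator Σ(Δy_t−Δȳ)² = 243.5000
r_1(Δy) = -197.2500 / 243.5000 = -0.810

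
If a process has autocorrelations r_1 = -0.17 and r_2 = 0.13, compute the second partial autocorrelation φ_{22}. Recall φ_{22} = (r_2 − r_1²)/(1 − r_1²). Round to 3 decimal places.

φ_{22} = (r_2 − r_1²) / (1 − r_1²)
r_1² = (-0.17)² = 0.0289
Numerator = 0.13 − 0.0289 = 0.1011; denominator = 1 − 0.0289 = 0.9711
φ_{22} = 0.1011 / 0.9711 = 0.104

0.104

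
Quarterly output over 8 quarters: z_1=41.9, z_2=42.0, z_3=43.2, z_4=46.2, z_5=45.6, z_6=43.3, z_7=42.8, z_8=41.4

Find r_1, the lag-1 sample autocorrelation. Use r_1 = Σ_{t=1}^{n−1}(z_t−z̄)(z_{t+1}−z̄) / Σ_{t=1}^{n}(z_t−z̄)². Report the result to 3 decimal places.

0.437

Mean z̄ = (41.9 + 42.0 + 43.2 + 46.2 + 45.6 + 43.3 + 42.8 + 41.4)/8 = 43.3000
Deviations from mean: -1.4000, -1.3000, -0.1000, 2.9000, 2.3000, 0.0000, -0.5000, -1.9000
Numerator Σ_{t=1}^{7}(z_t−z̄)(z_{t+1}−z̄) = 9.2800
Denominator Σ(z_t−z̄)² = 21.2200
r_1 = 9.2800 / 21.2200 = 0.437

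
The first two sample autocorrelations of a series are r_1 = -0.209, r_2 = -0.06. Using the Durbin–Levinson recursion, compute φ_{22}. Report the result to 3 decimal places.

φ_{22} = (r_2 − r_1²) / (1 − r_1²)
r_1² = (-0.209)² = 0.043681
Numerator = -0.06 − 0.0437 = -0.1037; denominator = 1 − 0.0437 = 0.9563
φ_{22} = -0.1037 / 0.9563 = -0.108

-0.108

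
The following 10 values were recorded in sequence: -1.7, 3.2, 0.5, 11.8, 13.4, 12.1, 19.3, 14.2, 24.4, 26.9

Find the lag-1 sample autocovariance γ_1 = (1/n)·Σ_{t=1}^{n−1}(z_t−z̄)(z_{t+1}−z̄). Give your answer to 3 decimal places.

45.139

Mean z̄ = (-1.7 + 3.2 + 0.5 + 11.8 + 13.4 + 12.1 + 19.3 + 14.2 + 24.4 + 26.9)/10 = 12.4100
Σ_{t=1}^{9}(z_t−z̄)(z_{t+1}−z̄) = 451.3929
γ_1 = 451.3929 / 10 = 45.139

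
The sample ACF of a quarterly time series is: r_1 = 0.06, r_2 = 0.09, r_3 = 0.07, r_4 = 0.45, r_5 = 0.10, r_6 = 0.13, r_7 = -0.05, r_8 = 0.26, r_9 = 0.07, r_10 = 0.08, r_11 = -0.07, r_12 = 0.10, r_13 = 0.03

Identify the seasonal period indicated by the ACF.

The largest autocorrelation is r_4 = 0.45, with a weaker echo at lag 8 (0.26); the remaining lags stay at or below 0.13.
The dominant spike at lag 4 indicates a seasonal period of 4.

4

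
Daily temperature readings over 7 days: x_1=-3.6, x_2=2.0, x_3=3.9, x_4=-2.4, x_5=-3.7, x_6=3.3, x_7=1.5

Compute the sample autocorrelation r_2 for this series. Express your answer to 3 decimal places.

-0.719

Mean x̄ = (-3.6 + 2.0 + 3.9 − 2.4 − 3.7 + 3.3 + 1.5)/7 = 0.1429
Deviations from mean: -3.7429, 1.8571, 3.7571, -2.5429, -3.8429, 3.1571, 1.3571
Σ(x_t−x̄)(x_{t+2}−x̄) = (-14.0624) + (-4.7224) + (-14.4382) + (-8.0282) + (-5.2153) = -46.4665
Denominator Σ(x_t−x̄)² = 64.6171
r_2 = -46.4665 / 64.6171 = -0.719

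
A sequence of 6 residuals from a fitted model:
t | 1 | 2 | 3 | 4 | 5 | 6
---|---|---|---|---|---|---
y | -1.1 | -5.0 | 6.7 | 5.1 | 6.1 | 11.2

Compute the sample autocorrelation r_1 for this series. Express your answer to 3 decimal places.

0.242

Mean ȳ = (-1.1 − 5.0 + 6.7 + 5.1 + 6.1 + 11.2)/6 = 3.8333
Numerator Σ_{t=1}^{5}(y_t−ȳ)(y_{t+1}−ȳ) = 41.4556
Denominator Σ(y_t−ȳ)² = 171.5933
r_1 = 41.4556 / 171.5933 = 0.242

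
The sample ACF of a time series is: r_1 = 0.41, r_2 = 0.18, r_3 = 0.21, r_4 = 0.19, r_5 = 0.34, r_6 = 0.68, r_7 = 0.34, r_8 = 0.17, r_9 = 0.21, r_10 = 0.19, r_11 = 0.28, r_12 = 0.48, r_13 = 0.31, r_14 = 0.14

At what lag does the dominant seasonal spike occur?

6

The largest autocorrelation is r_6 = 0.68, with a weaker echo at lag 12 (0.48); the remaining lags stay at or below 0.41. The elevated value at lag 1 (0.41), dropping to 0.18 at lag 2, reflects decaying short-term dependence rather than seasonality.
The dominant spike at lag 6 indicates a seasonal period of 6.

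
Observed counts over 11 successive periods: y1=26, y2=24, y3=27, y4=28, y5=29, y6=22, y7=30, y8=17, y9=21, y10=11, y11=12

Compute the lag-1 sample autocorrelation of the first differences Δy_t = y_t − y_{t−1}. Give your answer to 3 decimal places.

First differences Δy: -2, 3, 1, 1, -7, 8, -13, 4, -10, 1
Mean of differences = -1.4000
Numerator Σ(Δy_t−Δȳ)(Δy_{t+1}−Δȳ) = -291.1600
Denominator Σ(Δy_t−Δȳ)² = 394.4000
r_1(Δy) = -291.1600 / 394.4000 = -0.738

-0.738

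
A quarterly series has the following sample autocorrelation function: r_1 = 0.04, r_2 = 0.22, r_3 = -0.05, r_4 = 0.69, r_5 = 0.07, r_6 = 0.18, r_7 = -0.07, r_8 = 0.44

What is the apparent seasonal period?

4

The largest autocorrelation is r_4 = 0.69, with a weaker echo at lag 8 (0.44); the remaining lags stay at or below 0.22.
The dominant spike at lag 4 indicates a seasonal period of 4.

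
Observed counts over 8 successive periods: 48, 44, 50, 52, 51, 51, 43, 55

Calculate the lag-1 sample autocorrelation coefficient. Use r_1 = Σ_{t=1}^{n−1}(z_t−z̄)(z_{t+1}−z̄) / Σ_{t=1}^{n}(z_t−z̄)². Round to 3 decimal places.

-0.297

Mean z̄ = (48 + 44 + 50 + 52 + 51 + 51 + 43 + 55)/8 = 49.2500
Σ(z_t−z̄)(z_{t+1}−z̄) = (6.5625) + (-3.9375) + (2.0625) + (4.8125) + (3.0625) + (-10.9375) + (-35.9375) = -34.3125
Denominator Σ(z_t−z̄)² = 115.5000
r_1 = -34.3125 / 115.5000 = -0.297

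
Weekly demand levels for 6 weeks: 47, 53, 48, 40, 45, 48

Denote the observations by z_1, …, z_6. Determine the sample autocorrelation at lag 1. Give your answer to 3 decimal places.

0.117

Mean z̄ = (47 + 53 + 48 + 40 + 45 + 48)/6 = 46.8333
Deviations from mean: 0.1667, 6.1667, 1.1667, -6.8333, -1.8333, 1.1667
Σ(z_t−z̄)(z_{t+1}−z̄) = (1.0278) + (7.1944) + (-7.9722) + (12.5278) + (-2.1389) = 10.6389
Denominator Σ(z_t−z̄)² = 90.8333
r_1 = 10.6389 / 90.8333 = 0.117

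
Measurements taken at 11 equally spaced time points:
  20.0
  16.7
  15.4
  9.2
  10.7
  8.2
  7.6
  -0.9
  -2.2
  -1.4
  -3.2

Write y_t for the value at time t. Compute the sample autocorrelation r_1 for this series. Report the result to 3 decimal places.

0.697

Mean ȳ = (20.0 + 16.7 + 15.4 + 9.2 + 10.7 + 8.2 + 7.6 − 0.9 − 2.2 − 1.4 − 3.2)/11 = 7.2818
Numerator Σ_{t=1}^{10}(y_t−ȳ)(y_{t+1}−ȳ) = 470.0960
Denominator Σ(y_t−ȳ)² = 674.7564
r_1 = 470.0960 / 674.7564 = 0.697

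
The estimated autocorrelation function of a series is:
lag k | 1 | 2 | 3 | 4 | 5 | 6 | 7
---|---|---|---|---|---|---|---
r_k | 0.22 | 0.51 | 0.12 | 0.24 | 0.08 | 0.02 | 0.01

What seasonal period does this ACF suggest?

The largest autocorrelation is r_2 = 0.51, with a weaker echo at lag 4 (0.24); the remaining lags stay at or below 0.22.
The dominant spike at lag 2 indicates a seasonal period of 2.

2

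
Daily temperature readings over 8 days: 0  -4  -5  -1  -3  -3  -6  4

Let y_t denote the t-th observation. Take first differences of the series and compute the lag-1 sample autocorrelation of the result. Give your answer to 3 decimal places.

-0.259

First differences Δy: -4, -1, 4, -2, 0, -3, 10
Mean of differences = 0.5714
Numerator Σ(Δy_t−Δȳ)(Δy_{t+1}−Δȳ) = -37.1837
Denominator Σ(Δy_t−Δȳ)² = 143.7143
r_1(Δy) = -37.1837 / 143.7143 = -0.259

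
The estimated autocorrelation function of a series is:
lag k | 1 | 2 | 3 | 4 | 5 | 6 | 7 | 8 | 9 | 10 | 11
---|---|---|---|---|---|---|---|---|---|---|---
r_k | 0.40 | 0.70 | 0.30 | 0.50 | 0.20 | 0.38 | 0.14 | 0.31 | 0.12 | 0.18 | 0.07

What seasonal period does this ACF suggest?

2

The largest autocorrelation is r_2 = 0.70, with a weaker echo at lag 4 (0.50); the remaining lags stay at or below 0.40.
The dominant spike at lag 2 indicates a seasonal period of 2.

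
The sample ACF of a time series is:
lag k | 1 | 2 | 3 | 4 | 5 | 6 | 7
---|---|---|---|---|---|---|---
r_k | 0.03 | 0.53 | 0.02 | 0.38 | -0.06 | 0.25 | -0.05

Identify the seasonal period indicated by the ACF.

2

The largest autocorrelation is r_2 = 0.53, with weaker echoes at lags 4 (0.38) and 6 (0.25); the remaining lags stay at or below 0.03.
The dominant spike at lag 2 indicates a seasonal period of 2.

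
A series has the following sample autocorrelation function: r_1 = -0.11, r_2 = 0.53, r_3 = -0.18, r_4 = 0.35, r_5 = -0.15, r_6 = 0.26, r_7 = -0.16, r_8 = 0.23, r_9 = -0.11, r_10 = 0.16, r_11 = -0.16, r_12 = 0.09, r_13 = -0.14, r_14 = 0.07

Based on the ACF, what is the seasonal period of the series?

The largest autocorrelation is r_2 = 0.53, with weaker echoes at lags 4 (0.35), 6 (0.26), 8 (0.23) and 10 (0.16); the remaining lags stay at or below 0.09.
The dominant spike at lag 2 indicates a seasonal period of 2.

2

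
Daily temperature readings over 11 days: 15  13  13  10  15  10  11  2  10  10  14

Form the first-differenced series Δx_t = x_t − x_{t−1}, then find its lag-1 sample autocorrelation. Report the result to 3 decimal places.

-0.562

First differences Δx: -2, 0, -3, 5, -5, 1, -9, 8, 0, 4
Mean of differences = -0.1000
Numerator Σ(Δx_t−Δx̄)(Δx_{t+1}−Δx̄) = -126.3100
Denominator Σ(Δx_t−Δx̄)² = 224.9000
r_1(Δx) = -126.3100 / 224.9000 = -0.562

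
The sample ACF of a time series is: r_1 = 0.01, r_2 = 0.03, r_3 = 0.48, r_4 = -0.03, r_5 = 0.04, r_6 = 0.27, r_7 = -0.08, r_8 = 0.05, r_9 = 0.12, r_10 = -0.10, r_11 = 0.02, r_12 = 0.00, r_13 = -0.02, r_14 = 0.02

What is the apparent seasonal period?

The largest autocorrelation is r_3 = 0.48, with a weaker echo at lag 6 (0.27); the remaining lags stay at or below 0.12.
The dominant spike at lag 3 indicates a seasonal period of 3.

3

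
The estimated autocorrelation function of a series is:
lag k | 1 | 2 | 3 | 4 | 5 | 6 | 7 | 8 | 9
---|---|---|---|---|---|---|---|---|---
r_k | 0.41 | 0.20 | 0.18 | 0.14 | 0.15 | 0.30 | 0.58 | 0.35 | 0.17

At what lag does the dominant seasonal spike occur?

The largest autocorrelation is r_7 = 0.58; the remaining lags stay at or below 0.41. The elevated value at lag 1 (0.41), dropping to 0.20 at lag 2, reflects decaying short-term dependence rather than seasonality.
The dominant spike at lag 7 indicates a seasonal period of 7.

7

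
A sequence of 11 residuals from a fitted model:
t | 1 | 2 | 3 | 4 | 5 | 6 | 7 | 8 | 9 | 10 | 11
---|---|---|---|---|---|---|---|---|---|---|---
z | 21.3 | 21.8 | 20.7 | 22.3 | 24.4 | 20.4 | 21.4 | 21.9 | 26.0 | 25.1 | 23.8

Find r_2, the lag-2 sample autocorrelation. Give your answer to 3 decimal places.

-0.067

Mean z̄ = (21.3 + 21.8 + 20.7 + 22.3 + 24.4 + 20.4 + 21.4 + 21.9 + 26.0 + 25.1 + 23.8)/11 = 22.6455
Numerator Σ_{t=1}^{9}(z_t−z̄)(z_{t+2}−z̄) = -2.3741
Denominator Σ(z_t−z̄)² = 35.2673
r_2 = -2.3741 / 35.2673 = -0.067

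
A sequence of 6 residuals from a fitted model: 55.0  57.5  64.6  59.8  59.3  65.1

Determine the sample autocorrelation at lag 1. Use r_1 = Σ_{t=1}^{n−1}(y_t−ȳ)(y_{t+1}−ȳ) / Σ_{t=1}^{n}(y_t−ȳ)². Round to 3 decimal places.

-0.046

Mean ȳ = (55.0 + 57.5 + 64.6 + 59.8 + 59.3 + 65.1)/6 = 60.2167
Numerator Σ_{t=1}^{5}(y_t−ȳ)(y_{t+1}−ȳ) = -3.6569
Denominator Σ(y_t−ȳ)² = 78.6683
r_1 = -3.6569 / 78.6683 = -0.046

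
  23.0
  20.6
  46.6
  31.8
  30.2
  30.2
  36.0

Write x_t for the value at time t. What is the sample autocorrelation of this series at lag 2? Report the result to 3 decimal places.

-0.347

Mean x̄ = (23.0 + 20.6 + 46.6 + 31.8 + 30.2 + 30.2 + 36.0)/7 = 31.2000
Deviations from mean: -8.2000, -10.6000, 15.4000, 0.6000, -1.0000, -1.0000, 4.8000
Σ(x_t−x̄)(x_{t+2}−x̄) = (-126.2800) + (-6.3600) + (-15.4000) + (-0.6000) + (-4.8000) = -153.4400
Denominator Σ(x_t−x̄)² = 442.1600
r_2 = -153.4400 / 442.1600 = -0.347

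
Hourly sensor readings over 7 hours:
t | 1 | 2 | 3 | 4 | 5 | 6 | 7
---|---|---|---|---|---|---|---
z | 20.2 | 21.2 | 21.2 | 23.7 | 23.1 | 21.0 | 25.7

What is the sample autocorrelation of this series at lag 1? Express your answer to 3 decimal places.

-0.104

Mean z̄ = (20.2 + 21.2 + 21.2 + 23.7 + 23.1 + 21.0 + 25.7)/7 = 22.3000
Numerator Σ_{t=1}^{6}(z_t−z̄)(z_{t+1}−z̄) = -2.3600
Denominator Σ(z_t−z̄)² = 22.6800
r_1 = -2.3600 / 22.6800 = -0.104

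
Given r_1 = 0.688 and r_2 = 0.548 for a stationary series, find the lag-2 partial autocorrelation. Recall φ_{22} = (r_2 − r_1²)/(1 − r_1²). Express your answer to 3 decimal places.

φ_{22} = (r_2 − r_1²) / (1 − r_1²)
r_1² = (0.688)² = 0.473344
Numerator = 0.548 − 0.4733 = 0.0747; denominator = 1 − 0.4733 = 0.5267
φ_{22} = 0.0747 / 0.5267 = 0.142

0.142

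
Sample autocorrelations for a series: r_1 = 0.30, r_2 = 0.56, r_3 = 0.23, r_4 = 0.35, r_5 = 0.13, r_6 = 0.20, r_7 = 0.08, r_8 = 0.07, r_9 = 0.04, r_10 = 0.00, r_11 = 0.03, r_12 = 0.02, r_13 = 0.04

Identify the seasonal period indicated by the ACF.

The largest autocorrelation is r_2 = 0.56, with a weaker echo at lag 4 (0.35); the remaining lags stay at or below 0.30.
The dominant spike at lag 2 indicates a seasonal period of 2.

2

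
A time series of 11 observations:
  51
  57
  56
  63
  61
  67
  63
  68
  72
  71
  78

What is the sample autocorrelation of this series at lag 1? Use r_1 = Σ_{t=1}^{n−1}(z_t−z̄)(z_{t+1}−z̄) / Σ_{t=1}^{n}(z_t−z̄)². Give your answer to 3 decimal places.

Mean z̄ = (51 + 57 + 56 + 63 + 61 + 67 + 63 + 68 + 72 + 71 + 78)/11 = 64.2727
Numerator Σ_{t=1}^{10}(z_t−z̄)(z_{t+1}−z̄) = 327.3802
Denominator Σ(z_t−z̄)² = 626.1818
r_1 = 327.3802 / 626.1818 = 0.523

0.523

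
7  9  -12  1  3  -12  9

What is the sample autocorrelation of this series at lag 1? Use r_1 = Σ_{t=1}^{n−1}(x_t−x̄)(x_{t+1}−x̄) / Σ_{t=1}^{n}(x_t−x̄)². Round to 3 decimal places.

Mean x̄ = (7 + 9 − 12 + 1 + 3 − 12 + 9)/7 = 0.7143
Σ(x_t−x̄)(x_{t+1}−x̄) = (52.0816) + (-105.3469) + (-3.6327) + (0.6531) + (-29.0612) + (-105.3469) = -190.6531
Denominator Σ(x_t−x̄)² = 505.4286
r_1 = -190.6531 / 505.4286 = -0.377

-0.377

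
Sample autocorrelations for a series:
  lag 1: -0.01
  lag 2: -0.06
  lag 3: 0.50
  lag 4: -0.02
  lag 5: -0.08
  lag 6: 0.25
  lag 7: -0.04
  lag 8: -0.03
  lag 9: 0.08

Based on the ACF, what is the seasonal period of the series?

3

The largest autocorrelation is r_3 = 0.50, with a weaker echo at lag 6 (0.25); the remaining lags stay at or below 0.08.
The dominant spike at lag 3 indicates a seasonal period of 3.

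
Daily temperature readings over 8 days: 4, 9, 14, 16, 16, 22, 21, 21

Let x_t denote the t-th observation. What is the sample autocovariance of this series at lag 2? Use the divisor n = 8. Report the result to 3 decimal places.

Mean x̄ = (4 + 9 + 14 + 16 + 16 + 22 + 21 + 21)/8 = 15.3750
Deviations: -11.3750, -6.3750, -1.3750, 0.6250, 0.6250, 6.6250, 5.6250, 5.6250
Σ_{t=1}^{6}(x_t−x̄)(x_{t+2}−x̄) = 55.7188
γ_2 = 55.7188 / 8 = 6.965

6.965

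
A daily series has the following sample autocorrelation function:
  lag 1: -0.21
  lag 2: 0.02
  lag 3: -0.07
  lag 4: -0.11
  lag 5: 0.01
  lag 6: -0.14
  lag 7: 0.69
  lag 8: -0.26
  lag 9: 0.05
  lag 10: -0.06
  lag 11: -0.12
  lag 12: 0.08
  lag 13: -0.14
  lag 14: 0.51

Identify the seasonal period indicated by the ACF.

7

The largest autocorrelation is r_7 = 0.69, with a weaker echo at lag 14 (0.51); the remaining lags stay at or below 0.08.
The dominant spike at lag 7 indicates a seasonal period of 7.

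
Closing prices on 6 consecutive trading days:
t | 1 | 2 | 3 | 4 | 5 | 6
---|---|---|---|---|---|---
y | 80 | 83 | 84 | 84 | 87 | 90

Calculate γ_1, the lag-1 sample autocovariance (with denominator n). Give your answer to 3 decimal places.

Mean ȳ = (80 + 83 + 84 + 84 + 87 + 90)/6 = 84.6667
Deviations: -4.6667, -1.6667, -0.6667, -0.6667, 2.3333, 5.3333
Σ_{t=1}^{5}(y_t−ȳ)(y_{t+1}−ȳ) = 20.2222
γ_1 = 20.2222 / 6 = 3.370

3.370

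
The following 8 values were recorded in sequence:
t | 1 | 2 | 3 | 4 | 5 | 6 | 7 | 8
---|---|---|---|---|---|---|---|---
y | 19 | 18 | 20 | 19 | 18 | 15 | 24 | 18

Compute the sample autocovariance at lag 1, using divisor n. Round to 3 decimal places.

-2.752

Mean ȳ = (19 + 18 + 20 + 19 + 18 + 15 + 24 + 18)/8 = 18.8750
Deviations: 0.1250, -0.8750, 1.1250, 0.1250, -0.8750, -3.8750, 5.1250, -0.8750
Σ_{t=1}^{7}(y_t−ȳ)(y_{t+1}−ȳ) = -22.0156
γ_1 = -22.0156 / 8 = -2.752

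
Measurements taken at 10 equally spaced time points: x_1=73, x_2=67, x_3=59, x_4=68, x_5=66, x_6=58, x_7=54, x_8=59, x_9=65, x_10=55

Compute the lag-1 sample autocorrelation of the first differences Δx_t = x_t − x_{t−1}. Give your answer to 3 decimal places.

First differences Δx: -6, -8, 9, -2, -8, -4, 5, 6, -10
Mean of differences = -2.0000
Numerator Σ(Δx_t−Δx̄)(Δx_{t+1}−Δx̄) = -52.0000
Denominator Σ(Δx_t−Δx̄)² = 390.0000
r_1(Δx) = -52.0000 / 390.0000 = -0.133

-0.133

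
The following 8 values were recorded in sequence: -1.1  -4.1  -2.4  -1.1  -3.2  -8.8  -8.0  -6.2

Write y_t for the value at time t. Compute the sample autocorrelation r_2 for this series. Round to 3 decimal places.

Mean ȳ = (-1.1 − 4.1 − 2.4 − 1.1 − 3.2 − 8.8 − 8.0 − 6.2)/8 = -4.3625
Numerator Σ_{t=1}^{6}(y_t−ȳ)(y_{t+2}−ȳ) = -1.0116
Denominator Σ(y_t−ȳ)² = 62.8588
r_2 = -1.0116 / 62.8588 = -0.016

-0.016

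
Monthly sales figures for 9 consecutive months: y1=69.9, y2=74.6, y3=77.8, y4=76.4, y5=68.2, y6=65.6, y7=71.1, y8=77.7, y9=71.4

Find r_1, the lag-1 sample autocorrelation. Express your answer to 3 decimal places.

0.238

Mean ȳ = (69.9 + 74.6 + 77.8 + 76.4 + 68.2 + 65.6 + 71.1 + 77.7 + 71.4)/9 = 72.5222
Numerator Σ_{t=1}^{8}(y_t−ȳ)(y_{t+1}−ȳ) = 35.8128
Denominator Σ(y_t−ȳ)² = 150.7756
r_1 = 35.8128 / 150.7756 = 0.238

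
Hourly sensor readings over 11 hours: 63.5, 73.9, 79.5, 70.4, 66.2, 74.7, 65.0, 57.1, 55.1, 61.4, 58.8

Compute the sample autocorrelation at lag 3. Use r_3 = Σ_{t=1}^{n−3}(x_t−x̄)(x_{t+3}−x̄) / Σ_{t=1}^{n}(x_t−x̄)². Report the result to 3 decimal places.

0.123

Mean x̄ = (63.5 + 73.9 + 79.5 + 70.4 + 66.2 + 74.7 + 65.0 + 57.1 + 55.1 + 61.4 + 58.8)/11 = 65.9636
Numerator Σ_{t=1}^{8}(x_t−x̄)(x_{t+3}−x̄) = 75.8197
Denominator Σ(x_t−x̄)² = 618.0055
r_3 = 75.8197 / 618.0055 = 0.123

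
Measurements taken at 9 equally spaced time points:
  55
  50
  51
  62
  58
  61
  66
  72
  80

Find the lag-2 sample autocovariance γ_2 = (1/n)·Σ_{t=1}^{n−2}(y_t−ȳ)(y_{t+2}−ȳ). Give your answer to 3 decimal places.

18.086

Mean ȳ = (55 + 50 + 51 + 62 + 58 + 61 + 66 + 72 + 80)/9 = 61.6667
Σ_{t=1}^{7}(y_t−ȳ)(y_{t+2}−ȳ) = 162.7778
γ_2 = 162.7778 / 9 = 18.086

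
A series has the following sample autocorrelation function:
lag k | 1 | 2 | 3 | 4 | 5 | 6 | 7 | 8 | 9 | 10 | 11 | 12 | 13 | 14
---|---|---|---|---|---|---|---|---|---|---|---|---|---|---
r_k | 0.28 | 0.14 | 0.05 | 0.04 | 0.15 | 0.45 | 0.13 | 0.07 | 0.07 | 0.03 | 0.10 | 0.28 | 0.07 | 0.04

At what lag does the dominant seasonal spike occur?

The largest autocorrelation is r_6 = 0.45; the remaining lags stay at or below 0.28. The elevated value at lag 1 (0.28), dropping to 0.14 at lag 2, reflects decaying short-term dependence rather than seasonality.
The dominant spike at lag 6 indicates a seasonal period of 6.

6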